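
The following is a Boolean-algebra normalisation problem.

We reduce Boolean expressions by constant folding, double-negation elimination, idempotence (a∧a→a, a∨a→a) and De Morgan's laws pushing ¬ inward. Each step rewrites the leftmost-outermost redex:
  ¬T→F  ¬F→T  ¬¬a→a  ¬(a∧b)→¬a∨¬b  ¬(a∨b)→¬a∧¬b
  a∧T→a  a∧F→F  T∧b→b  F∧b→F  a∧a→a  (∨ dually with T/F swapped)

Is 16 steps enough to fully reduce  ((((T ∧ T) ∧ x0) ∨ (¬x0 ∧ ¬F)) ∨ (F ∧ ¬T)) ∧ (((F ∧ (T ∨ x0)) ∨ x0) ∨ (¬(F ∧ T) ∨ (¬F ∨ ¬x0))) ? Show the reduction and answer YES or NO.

Answer: YES — reaches normal form x0 ∨ ¬x0 in 14 ≤ 16 steps

Reduction:
  start: ((((T ∧ T) ∧ x0) ∨ (¬x0 ∧ ¬F)) ∨ (F ∧ ¬T)) ∧ (((F ∧ (T ∨ x0)) ∨ x0) ∨ (¬(F ∧ T) ∨ (¬F ∨ ¬x0)))
  [1] (((T ∧ x0) ∨ (¬x0 ∧ ¬F)) ∨ (F ∧ ¬T)) ∧ (((F ∧ (T ∨ x0)) ∨ x0) ∨ (¬(F ∧ T) ∨ (¬F ∨ ¬x0)))
  [2] ((x0 ∨ (¬x0 ∧ ¬F)) ∨ (F ∧ ¬T)) ∧ (((F ∧ (T ∨ x0)) ∨ x0) ∨ (¬(F ∧ T) ∨ (¬F ∨ ¬x0)))
  [3] ((x0 ∨ (¬x0 ∧ T)) ∨ (F ∧ ¬T)) ∧ (((F ∧ (T ∨ x0)) ∨ x0) ∨ (¬(F ∧ T) ∨ (¬F ∨ ¬x0)))
  [4] ((x0 ∨ ¬x0) ∨ (F ∧ ¬T)) ∧ (((F ∧ (T ∨ x0)) ∨ x0) ∨ (¬(F ∧ T) ∨ (¬F ∨ ¬x0)))
  [5] ((x0 ∨ ¬x0) ∨ F) ∧ (((F ∧ (T ∨ x0)) ∨ x0) ∨ (¬(F ∧ T) ∨ (¬F ∨ ¬x0)))
  [6] (x0 ∨ ¬x0) ∧ (((F ∧ (T ∨ x0)) ∨ x0) ∨ (¬(F ∧ T) ∨ (¬F ∨ ¬x0)))
  [7] (x0 ∨ ¬x0) ∧ ((F ∨ x0) ∨ (¬(F ∧ T) ∨ (¬F ∨ ¬x0)))
  [8] (x0 ∨ ¬x0) ∧ (x0 ∨ (¬(F ∧ T) ∨ (¬F ∨ ¬x0)))
  [9] (x0 ∨ ¬x0) ∧ (x0 ∨ ((¬F ∨ ¬T) ∨ (¬F ∨ ¬x0)))
  [10] (x0 ∨ ¬x0) ∧ (x0 ∨ ((T ∨ ¬T) ∨ (¬F ∨ ¬x0)))
  [11] (x0 ∨ ¬x0) ∧ (x0 ∨ (T ∨ (¬F ∨ ¬x0)))
  [12] (x0 ∨ ¬x0) ∧ (x0 ∨ T)
  [13] (x0 ∨ ¬x0) ∧ T
  [14] x0 ∨ ¬x0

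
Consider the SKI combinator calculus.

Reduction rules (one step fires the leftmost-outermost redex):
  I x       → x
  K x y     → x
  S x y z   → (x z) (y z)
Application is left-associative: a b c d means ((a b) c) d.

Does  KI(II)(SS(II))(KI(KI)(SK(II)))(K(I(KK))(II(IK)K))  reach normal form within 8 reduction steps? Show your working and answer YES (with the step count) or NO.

Answer: NO — after 8 steps the term is K(I(KK))(II(IK)K)(II(KI(KI)(SK(II)))(K(I(KK))(II(IK)K))), not yet normal

Derivation:
  start: KI(II)(SS(II))(KI(KI)(SK(II)))(K(I(KK))(II(IK)K))
  step 1: I(SS(II))(KI(KI)(SK(II)))(K(I(KK))(II(IK)K))
  step 2: SS(II)(KI(KI)(SK(II)))(K(I(KK))(II(IK)K))
  step 3: S(KI(KI)(SK(II)))(II(KI(KI)(SK(II))))(K(I(KK))(II(IK)K))
  step 4: KI(KI)(SK(II))(K(I(KK))(II(IK)K))(II(KI(KI)(SK(II)))(K(I(KK))(II(IK)K)))
  step 5: I(SK(II))(K(I(KK))(II(IK)K))(II(KI(KI)(SK(II)))(K(I(KK))(II(IK)K)))
  step 6: SK(II)(K(I(KK))(II(IK)K))(II(KI(KI)(SK(II)))(K(I(KK))(II(IK)K)))
  step 7: K(K(I(KK))(II(IK)K))(II(K(I(KK))(II(IK)K)))(II(KI(KI)(SK(II)))(K(I(KK))(II(IK)K)))
  step 8: K(I(KK))(II(IK)K)(II(KI(KI)(SK(II)))(K(I(KK))(II(IK)K)))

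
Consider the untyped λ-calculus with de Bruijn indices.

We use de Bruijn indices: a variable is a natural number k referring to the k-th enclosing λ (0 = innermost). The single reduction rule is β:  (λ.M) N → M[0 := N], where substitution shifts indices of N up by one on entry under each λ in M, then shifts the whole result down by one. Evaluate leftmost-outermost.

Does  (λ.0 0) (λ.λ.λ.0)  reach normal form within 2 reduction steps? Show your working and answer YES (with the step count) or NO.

Answer: YES — reaches normal form λ.λ.0 in 2 ≤ 2 steps

Reduction:
  start: (λ.0 0) (λ.λ.λ.0)
  →1  (λ.λ.λ.0) (λ.λ.λ.0)
  →2  λ.λ.0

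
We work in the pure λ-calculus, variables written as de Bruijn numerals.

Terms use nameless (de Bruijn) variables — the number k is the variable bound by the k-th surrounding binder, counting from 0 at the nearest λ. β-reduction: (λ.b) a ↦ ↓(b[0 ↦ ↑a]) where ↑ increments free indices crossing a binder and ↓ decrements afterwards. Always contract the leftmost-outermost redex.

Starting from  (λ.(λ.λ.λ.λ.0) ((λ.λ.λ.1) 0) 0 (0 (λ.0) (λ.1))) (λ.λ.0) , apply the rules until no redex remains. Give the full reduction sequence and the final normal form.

  start: (λ.(λ.λ.λ.λ.0) ((λ.λ.λ.1) 0) 0 (0 (λ.0) (λ.1))) (λ.λ.0)
  step 1: (λ.λ.λ.λ.0) ((λ.λ.λ.1) (λ.λ.0)) (λ.λ.0) ((λ.λ.0) (λ.0) (λ.λ.λ.0))
  step 2: (λ.λ.λ.0) (λ.λ.0) ((λ.λ.0) (λ.0) (λ.λ.λ.0))
  step 3: (λ.λ.0) ((λ.λ.0) (λ.0) (λ.λ.λ.0))
  step 4: λ.0

Answer: normal form = λ.0  (in 4 steps)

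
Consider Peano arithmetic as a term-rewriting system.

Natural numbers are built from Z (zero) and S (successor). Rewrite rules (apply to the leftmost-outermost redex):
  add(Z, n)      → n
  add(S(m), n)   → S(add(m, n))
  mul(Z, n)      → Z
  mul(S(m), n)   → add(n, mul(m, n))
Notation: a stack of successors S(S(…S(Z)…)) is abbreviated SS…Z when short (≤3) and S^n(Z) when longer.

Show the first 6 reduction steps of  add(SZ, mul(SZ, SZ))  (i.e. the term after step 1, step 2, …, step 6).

Answer: after 6 steps: SSZ

Working:
  start: add(SZ, mul(SZ, SZ))
  step 1: S(add(Z, mul(SZ, SZ)))
  step 2: S(mul(SZ, SZ))
  step 3: S(add(SZ, mul(Z, SZ)))
  step 4: S(S(add(Z, mul(Z, SZ))))
  step 5: S(S(mul(Z, SZ)))
  step 6: SSZ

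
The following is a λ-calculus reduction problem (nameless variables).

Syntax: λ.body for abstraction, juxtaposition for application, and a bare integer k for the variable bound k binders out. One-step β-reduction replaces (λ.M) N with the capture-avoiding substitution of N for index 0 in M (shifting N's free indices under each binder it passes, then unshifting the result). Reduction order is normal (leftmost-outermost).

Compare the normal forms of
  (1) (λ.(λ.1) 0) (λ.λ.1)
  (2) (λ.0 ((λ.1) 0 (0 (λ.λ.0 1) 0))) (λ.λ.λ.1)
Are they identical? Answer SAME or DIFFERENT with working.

Answer: SAME — A ⇓ λ.λ.1, B ⇓ λ.λ.1

Reduction:
Term A:
  start: (λ.(λ.1) 0) (λ.λ.1)
  →1  (λ.λ.λ.1) (λ.λ.1)
  →2  λ.λ.1

Term B:
  start: (λ.0 ((λ.1) 0 (0 (λ.λ.0 1) 0))) (λ.λ.λ.1)
  →1  (λ.λ.λ.1) ((λ.λ.λ.λ.1) (λ.λ.λ.1) ((λ.λ.λ.1) (λ.λ.0 1) (λ.λ.λ.1)))
  →2  λ.λ.1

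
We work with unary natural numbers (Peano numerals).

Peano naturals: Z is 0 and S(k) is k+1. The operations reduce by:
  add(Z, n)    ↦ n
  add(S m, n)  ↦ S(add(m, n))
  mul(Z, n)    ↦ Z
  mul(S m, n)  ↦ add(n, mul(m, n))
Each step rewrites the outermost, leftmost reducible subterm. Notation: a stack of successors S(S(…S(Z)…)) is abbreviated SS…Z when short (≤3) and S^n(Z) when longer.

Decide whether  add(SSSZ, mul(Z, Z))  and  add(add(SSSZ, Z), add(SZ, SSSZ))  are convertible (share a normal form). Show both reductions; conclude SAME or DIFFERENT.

Term A:
  start: add(SSSZ, mul(Z, Z))
  →1  S(add(SSZ, mul(Z, Z)))
  →2  S(S(add(SZ, mul(Z, Z))))
  →3  S(S(S(add(Z, mul(Z, Z)))))
  →4  S(S(S(mul(Z, Z))))
  →5  SSSZ

Term B:
  start: add(add(SSSZ, Z), add(SZ, SSSZ))
  →1  add(S(add(SSZ, Z)), add(SZ, SSSZ))
  →2  S(add(add(SSZ, Z), add(SZ, SSSZ)))
  →3  S(add(S(add(SZ, Z)), add(SZ, SSSZ)))
  →4  S(S(add(add(SZ, Z), add(SZ, SSSZ))))
  →5  S(S(add(S(add(Z, Z)), add(SZ, SSSZ))))
  →6  S(S(S(add(add(Z, Z), add(SZ, SSSZ)))))
  →7  S(S(S(add(Z, add(SZ, SSSZ)))))
  →8  S(S(S(add(SZ, SSSZ))))
  →9  S(S(S(S(add(Z, SSSZ)))))
  →10  S^7(Z)

Answer: DIFFERENT — A ⇓ SSSZ, B ⇓ S^7(Z)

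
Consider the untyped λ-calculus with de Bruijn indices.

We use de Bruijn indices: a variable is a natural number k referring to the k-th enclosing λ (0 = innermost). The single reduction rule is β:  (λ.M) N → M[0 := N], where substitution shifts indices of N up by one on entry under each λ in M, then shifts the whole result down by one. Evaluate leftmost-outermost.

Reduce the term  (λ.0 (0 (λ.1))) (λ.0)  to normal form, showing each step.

  start: (λ.0 (0 (λ.1))) (λ.0)
  step 1: (λ.0) ((λ.0) (λ.λ.0))
  step 2: (λ.0) (λ.λ.0)
  step 3: λ.λ.0

Answer: normal form = λ.λ.0  (in 3 steps)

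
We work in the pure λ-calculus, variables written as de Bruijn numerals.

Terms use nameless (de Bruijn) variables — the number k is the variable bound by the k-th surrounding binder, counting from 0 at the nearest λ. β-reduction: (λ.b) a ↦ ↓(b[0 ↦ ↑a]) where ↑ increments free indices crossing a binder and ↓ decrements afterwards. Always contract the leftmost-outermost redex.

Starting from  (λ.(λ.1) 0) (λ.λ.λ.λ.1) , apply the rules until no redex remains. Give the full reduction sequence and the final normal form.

Answer: normal form = λ.λ.λ.λ.1  (in 2 steps)

Reduction:
  start: (λ.(λ.1) 0) (λ.λ.λ.λ.1)
  step 1: (λ.λ.λ.λ.λ.1) (λ.λ.λ.λ.1)
  step 2: λ.λ.λ.λ.1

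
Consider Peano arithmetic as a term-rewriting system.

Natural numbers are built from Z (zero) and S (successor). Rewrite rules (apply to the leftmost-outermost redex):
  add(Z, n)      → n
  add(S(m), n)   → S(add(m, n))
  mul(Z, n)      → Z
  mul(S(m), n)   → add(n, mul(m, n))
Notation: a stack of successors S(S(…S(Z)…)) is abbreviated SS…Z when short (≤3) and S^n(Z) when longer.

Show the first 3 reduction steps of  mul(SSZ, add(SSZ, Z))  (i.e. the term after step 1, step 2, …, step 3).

Answer: after 3 steps: S(add(add(SZ, Z), mul(SZ, add(SSZ, Z))))

Reduction:
  start: mul(SSZ, add(SSZ, Z))
  [1] add(add(SSZ, Z), mul(SZ, add(SSZ, Z)))
  [2] add(S(add(SZ, Z)), mul(SZ, add(SSZ, Z)))
  [3] S(add(add(SZ, Z), mul(SZ, add(SSZ, Z))))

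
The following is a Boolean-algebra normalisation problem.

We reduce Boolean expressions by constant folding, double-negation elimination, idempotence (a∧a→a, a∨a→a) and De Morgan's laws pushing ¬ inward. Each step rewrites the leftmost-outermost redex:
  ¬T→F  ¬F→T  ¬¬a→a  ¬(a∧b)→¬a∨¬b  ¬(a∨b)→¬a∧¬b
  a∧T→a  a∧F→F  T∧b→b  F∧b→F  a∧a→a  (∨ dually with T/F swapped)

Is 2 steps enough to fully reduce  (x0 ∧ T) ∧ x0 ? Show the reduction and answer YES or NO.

Answer: YES — reaches normal form x0 in 2 ≤ 2 steps

Reduction:
  start: (x0 ∧ T) ∧ x0
  [1] x0 ∧ x0
  [2] x0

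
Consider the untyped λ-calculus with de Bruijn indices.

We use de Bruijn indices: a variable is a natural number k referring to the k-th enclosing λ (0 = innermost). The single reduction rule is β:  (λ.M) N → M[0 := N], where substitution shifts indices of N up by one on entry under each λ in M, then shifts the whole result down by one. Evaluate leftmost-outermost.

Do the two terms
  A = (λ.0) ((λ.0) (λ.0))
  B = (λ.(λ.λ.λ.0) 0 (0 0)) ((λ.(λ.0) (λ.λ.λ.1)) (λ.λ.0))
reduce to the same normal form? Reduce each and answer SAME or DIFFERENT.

Answer: SAME — A ⇓ λ.0, B ⇓ λ.0

Reduction:
Term A:
  start: (λ.0) ((λ.0) (λ.0))
  [1] (λ.0) (λ.0)
  [2] λ.0

Term B:
  start: (λ.(λ.λ.λ.0) 0 (0 0)) ((λ.(λ.0) (λ.λ.λ.1)) (λ.λ.0))
  [1] (λ.λ.λ.0) ((λ.(λ.0) (λ.λ.λ.1)) (λ.λ.0)) ((λ.(λ.0) (λ.λ.λ.1)) (λ.λ.0) ((λ.(λ.0) (λ.λ.λ.1)) (λ.λ.0)))
  [2] (λ.λ.0) ((λ.(λ.0) (λ.λ.λ.1)) (λ.λ.0) ((λ.(λ.0) (λ.λ.λ.1)) (λ.λ.0)))
  [3] λ.0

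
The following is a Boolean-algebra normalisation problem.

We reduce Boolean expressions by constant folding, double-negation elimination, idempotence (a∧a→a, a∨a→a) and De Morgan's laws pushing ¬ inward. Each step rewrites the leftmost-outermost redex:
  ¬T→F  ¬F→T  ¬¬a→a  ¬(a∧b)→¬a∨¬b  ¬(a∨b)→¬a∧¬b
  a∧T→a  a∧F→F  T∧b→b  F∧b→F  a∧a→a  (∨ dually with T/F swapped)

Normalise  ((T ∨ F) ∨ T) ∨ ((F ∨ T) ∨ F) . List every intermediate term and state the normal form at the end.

  start: ((T ∨ F) ∨ T) ∨ ((F ∨ T) ∨ F)
  [1] T ∨ ((F ∨ T) ∨ F)
  [2] T

Answer: normal form = T  (in 2 steps)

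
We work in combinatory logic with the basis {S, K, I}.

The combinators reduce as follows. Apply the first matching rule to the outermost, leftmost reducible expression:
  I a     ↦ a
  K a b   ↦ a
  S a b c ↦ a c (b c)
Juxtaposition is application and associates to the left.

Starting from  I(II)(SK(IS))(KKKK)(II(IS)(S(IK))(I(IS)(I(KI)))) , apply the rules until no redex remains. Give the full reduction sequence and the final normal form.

Answer: normal form = K  (in 7 steps)

Working:
  start: I(II)(SK(IS))(KKKK)(II(IS)(S(IK))(I(IS)(I(KI))))
  →1  II(SK(IS))(KKKK)(II(IS)(S(IK))(I(IS)(I(KI))))
  →2  I(SK(IS))(KKKK)(II(IS)(S(IK))(I(IS)(I(KI))))
  →3  SK(IS)(KKKK)(II(IS)(S(IK))(I(IS)(I(KI))))
  →4  K(KKKK)(IS(KKKK))(II(IS)(S(IK))(I(IS)(I(KI))))
  →5  KKKK(II(IS)(S(IK))(I(IS)(I(KI))))
  →6  KK(II(IS)(S(IK))(I(IS)(I(KI))))
  →7  K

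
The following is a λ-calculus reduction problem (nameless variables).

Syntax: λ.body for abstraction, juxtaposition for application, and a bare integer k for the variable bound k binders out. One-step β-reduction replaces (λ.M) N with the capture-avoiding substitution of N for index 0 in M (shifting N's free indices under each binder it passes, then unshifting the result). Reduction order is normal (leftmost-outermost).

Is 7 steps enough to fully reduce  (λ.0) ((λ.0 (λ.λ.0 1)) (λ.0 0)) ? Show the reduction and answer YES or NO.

Answer: YES — reaches normal form λ.0 (λ.λ.0 1) in 4 ≤ 7 steps

Reduction:
  start: (λ.0) ((λ.0 (λ.λ.0 1)) (λ.0 0))
  [1] (λ.0 (λ.λ.0 1)) (λ.0 0)
  [2] (λ.0 0) (λ.λ.0 1)
  [3] (λ.λ.0 1) (λ.λ.0 1)
  [4] λ.0 (λ.λ.0 1)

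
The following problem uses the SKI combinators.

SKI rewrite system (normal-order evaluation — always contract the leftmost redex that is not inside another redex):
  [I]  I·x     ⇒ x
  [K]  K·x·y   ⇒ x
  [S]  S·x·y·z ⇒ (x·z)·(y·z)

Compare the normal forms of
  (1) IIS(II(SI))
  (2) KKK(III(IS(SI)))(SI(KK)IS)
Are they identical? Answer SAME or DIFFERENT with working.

Term A:
  start: IIS(II(SI))
  →1  IS(II(SI))
  →2  S(II(SI))
  →3  S(I(SI))
  →4  S(SI)

Term B:
  start: KKK(III(IS(SI)))(SI(KK)IS)
  →1  K(III(IS(SI)))(SI(KK)IS)
  →2  III(IS(SI))
  →3  II(IS(SI))
  →4  I(IS(SI))
  →5  IS(SI)
  →6  S(SI)

Answer: SAME — A ⇓ S(SI), B ⇓ S(SI)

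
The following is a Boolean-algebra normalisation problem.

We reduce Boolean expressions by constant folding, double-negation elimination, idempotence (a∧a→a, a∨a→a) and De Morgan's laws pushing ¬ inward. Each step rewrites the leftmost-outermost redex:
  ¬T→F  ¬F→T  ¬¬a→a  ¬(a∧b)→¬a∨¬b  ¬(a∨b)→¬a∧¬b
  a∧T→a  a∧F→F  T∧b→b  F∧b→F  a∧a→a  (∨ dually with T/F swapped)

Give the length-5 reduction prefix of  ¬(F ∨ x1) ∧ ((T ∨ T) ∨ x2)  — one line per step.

Answer: after 5 steps: ¬x1 ∧ T

Reduction:
  start: ¬(F ∨ x1) ∧ ((T ∨ T) ∨ x2)
  [1] (¬F ∧ ¬x1) ∧ ((T ∨ T) ∨ x2)
  [2] (T ∧ ¬x1) ∧ ((T ∨ T) ∨ x2)
  [3] ¬x1 ∧ ((T ∨ T) ∨ x2)
  [4] ¬x1 ∧ (T ∨ x2)
  [5] ¬x1 ∧ T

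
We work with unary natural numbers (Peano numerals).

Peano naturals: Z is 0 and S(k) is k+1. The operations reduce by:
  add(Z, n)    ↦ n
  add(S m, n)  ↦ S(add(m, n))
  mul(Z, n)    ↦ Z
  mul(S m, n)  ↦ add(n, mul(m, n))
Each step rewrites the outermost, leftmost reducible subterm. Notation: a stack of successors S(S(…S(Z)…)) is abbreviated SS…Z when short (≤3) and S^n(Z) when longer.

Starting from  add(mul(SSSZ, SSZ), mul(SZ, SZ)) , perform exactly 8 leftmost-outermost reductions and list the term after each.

  start: add(mul(SSSZ, SSZ), mul(SZ, SZ))
  step 1: add(add(SSZ, mul(SSZ, SSZ)), mul(SZ, SZ))
  step 2: add(S(add(SZ, mul(SSZ, SSZ))), mul(SZ, SZ))
  step 3: S(add(add(SZ, mul(SSZ, SSZ)), mul(SZ, SZ)))
  step 4: S(add(S(add(Z, mul(SSZ, SSZ))), mul(SZ, SZ)))
  step 5: S(S(add(add(Z, mul(SSZ, SSZ)), mul(SZ, SZ))))
  step 6: S(S(add(mul(SSZ, SSZ), mul(SZ, SZ))))
  step 7: S(S(add(add(SSZ, mul(SZ, SSZ)), mul(SZ, SZ))))
  step 8: S(S(add(S(add(SZ, mul(SZ, SSZ))), mul(SZ, SZ))))

Answer: after 8 steps: S(S(add(S(add(SZ, mul(SZ, SSZ))), mul(SZ, SZ))))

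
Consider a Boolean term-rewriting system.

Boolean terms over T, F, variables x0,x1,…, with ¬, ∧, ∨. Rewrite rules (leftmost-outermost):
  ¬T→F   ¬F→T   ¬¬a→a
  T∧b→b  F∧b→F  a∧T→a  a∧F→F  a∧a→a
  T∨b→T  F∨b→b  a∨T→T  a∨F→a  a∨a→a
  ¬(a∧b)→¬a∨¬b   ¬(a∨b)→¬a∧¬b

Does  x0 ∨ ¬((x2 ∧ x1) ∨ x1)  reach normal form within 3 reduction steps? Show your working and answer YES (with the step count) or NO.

  start: x0 ∨ ¬((x2 ∧ x1) ∨ x1)
  →1  x0 ∨ (¬(x2 ∧ x1) ∧ ¬x1)
  →2  x0 ∨ ((¬x2 ∨ ¬x1) ∧ ¬x1)

Answer: YES — reaches normal form x0 ∨ ((¬x2 ∨ ¬x1) ∧ ¬x1) in 2 ≤ 3 steps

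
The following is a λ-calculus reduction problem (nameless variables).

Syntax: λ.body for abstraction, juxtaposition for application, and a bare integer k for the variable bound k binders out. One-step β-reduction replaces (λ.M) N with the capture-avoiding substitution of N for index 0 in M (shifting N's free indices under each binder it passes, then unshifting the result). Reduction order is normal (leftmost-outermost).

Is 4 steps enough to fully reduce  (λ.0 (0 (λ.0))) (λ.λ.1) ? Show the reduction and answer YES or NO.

Answer: YES — reaches normal form λ.λ.λ.0 in 3 ≤ 4 steps

Derivation:
  start: (λ.0 (0 (λ.0))) (λ.λ.1)
  →1  (λ.λ.1) ((λ.λ.1) (λ.0))
  →2  λ.(λ.λ.1) (λ.0)
  →3  λ.λ.λ.0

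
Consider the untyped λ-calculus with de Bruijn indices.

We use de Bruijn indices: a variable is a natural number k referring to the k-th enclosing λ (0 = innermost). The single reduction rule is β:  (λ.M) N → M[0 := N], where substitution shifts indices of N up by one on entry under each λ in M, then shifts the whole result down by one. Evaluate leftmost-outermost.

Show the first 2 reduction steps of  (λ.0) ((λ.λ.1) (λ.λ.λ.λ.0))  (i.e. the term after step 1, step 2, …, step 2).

Answer: after 2 steps: λ.λ.λ.λ.λ.0

Working:
  start: (λ.0) ((λ.λ.1) (λ.λ.λ.λ.0))
  [1] (λ.λ.1) (λ.λ.λ.λ.0)
  [2] λ.λ.λ.λ.λ.0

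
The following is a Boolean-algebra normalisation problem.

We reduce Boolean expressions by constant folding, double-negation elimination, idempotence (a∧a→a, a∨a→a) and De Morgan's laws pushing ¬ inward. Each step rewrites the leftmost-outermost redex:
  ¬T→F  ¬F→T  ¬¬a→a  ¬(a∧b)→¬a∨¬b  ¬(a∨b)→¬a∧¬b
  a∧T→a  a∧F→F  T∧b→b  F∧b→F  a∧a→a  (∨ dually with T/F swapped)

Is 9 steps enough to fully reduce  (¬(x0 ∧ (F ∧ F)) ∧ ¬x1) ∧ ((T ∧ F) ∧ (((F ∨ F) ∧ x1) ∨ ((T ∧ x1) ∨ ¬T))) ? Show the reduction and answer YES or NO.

Answer: YES — reaches normal form F in 9 ≤ 9 steps

Reduction:
  start: (¬(x0 ∧ (F ∧ F)) ∧ ¬x1) ∧ ((T ∧ F) ∧ (((F ∨ F) ∧ x1) ∨ ((T ∧ x1) ∨ ¬T)))
  →1  ((¬x0 ∨ ¬(F ∧ F)) ∧ ¬x1) ∧ ((T ∧ F) ∧ (((F ∨ F) ∧ x1) ∨ ((T ∧ x1) ∨ ¬T)))
  →2  ((¬x0 ∨ (¬F ∨ ¬F)) ∧ ¬x1) ∧ ((T ∧ F) ∧ (((F ∨ F) ∧ x1) ∨ ((T ∧ x1) ∨ ¬T)))
  →3  ((¬x0 ∨ ¬F) ∧ ¬x1) ∧ ((T ∧ F) ∧ (((F ∨ F) ∧ x1) ∨ ((T ∧ x1) ∨ ¬T)))
  →4  ((¬x0 ∨ T) ∧ ¬x1) ∧ ((T ∧ F) ∧ (((F ∨ F) ∧ x1) ∨ ((T ∧ x1) ∨ ¬T)))
  →5  (T ∧ ¬x1) ∧ ((T ∧ F) ∧ (((F ∨ F) ∧ x1) ∨ ((T ∧ x1) ∨ ¬T)))
  →6  ¬x1 ∧ ((T ∧ F) ∧ (((F ∨ F) ∧ x1) ∨ ((T ∧ x1) ∨ ¬T)))
  →7  ¬x1 ∧ (F ∧ (((F ∨ F) ∧ x1) ∨ ((T ∧ x1) ∨ ¬T)))
  →8  ¬x1 ∧ F
  →9  F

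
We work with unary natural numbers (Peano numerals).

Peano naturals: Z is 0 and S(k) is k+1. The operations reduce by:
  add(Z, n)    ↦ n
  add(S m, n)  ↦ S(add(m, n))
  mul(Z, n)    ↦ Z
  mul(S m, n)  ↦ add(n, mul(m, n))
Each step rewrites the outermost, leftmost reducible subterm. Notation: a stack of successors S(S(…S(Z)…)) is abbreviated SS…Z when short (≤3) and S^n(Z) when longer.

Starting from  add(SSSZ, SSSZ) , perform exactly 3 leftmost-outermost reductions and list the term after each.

  start: add(SSSZ, SSSZ)
  [1] S(add(SSZ, SSSZ))
  [2] S(S(add(SZ, SSSZ)))
  [3] S(S(S(add(Z, SSSZ))))

Answer: after 3 steps: S(S(S(add(Z, SSSZ))))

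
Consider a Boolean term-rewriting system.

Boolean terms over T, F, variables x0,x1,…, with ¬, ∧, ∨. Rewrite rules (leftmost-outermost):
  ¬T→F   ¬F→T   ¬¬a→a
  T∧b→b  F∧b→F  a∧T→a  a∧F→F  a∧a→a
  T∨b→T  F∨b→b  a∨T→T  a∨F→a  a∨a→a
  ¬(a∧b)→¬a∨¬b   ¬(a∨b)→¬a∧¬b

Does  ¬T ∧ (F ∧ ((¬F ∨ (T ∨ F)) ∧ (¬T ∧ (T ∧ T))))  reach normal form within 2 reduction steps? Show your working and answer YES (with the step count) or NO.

Answer: YES — reaches normal form F in 2 ≤ 2 steps

Working:
  start: ¬T ∧ (F ∧ ((¬F ∨ (T ∨ F)) ∧ (¬T ∧ (T ∧ T))))
  step 1: F ∧ (F ∧ ((¬F ∨ (T ∨ F)) ∧ (¬T ∧ (T ∧ T))))
  step 2: F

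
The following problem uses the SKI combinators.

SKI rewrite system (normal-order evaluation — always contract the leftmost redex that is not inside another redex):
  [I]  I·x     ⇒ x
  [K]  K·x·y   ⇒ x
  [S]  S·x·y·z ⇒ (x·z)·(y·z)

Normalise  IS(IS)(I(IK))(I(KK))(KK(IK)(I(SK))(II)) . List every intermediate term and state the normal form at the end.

Answer: normal form = K(KK)  (in 10 steps)

Derivation:
  start: IS(IS)(I(IK))(I(KK))(KK(IK)(I(SK))(II))
  →1  S(IS)(I(IK))(I(KK))(KK(IK)(I(SK))(II))
  →2  IS(I(KK))(I(IK)(I(KK)))(KK(IK)(I(SK))(II))
  →3  S(I(KK))(I(IK)(I(KK)))(KK(IK)(I(SK))(II))
  →4  I(KK)(KK(IK)(I(SK))(II))(I(IK)(I(KK))(KK(IK)(I(SK))(II)))
  →5  KK(KK(IK)(I(SK))(II))(I(IK)(I(KK))(KK(IK)(I(SK))(II)))
  →6  K(I(IK)(I(KK))(KK(IK)(I(SK))(II)))
  →7  K(IK(I(KK))(KK(IK)(I(SK))(II)))
  →8  K(K(I(KK))(KK(IK)(I(SK))(II)))
  →9  K(I(KK))
  →10  K(KK)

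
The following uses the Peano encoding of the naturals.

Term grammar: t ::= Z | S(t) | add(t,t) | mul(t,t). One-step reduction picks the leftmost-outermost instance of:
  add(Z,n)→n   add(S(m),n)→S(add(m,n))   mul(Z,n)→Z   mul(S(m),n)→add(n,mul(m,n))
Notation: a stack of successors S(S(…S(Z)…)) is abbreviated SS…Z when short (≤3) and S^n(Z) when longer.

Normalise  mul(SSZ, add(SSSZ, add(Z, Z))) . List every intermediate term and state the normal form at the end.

  start: mul(SSZ, add(SSSZ, add(Z, Z)))
  →1  add(add(SSSZ, add(Z, Z)), mul(SZ, add(SSSZ, add(Z, Z))))
  →2  add(S(add(SSZ, add(Z, Z))), mul(SZ, add(SSSZ, add(Z, Z))))
  →3  S(add(add(SSZ, add(Z, Z)), mul(SZ, add(SSSZ, add(Z, Z)))))
  →4  S(add(S(add(SZ, add(Z, Z))), mul(SZ, add(SSSZ, add(Z, Z)))))
  →5  S(S(add(add(SZ, add(Z, Z)), mul(SZ, add(SSSZ, add(Z, Z))))))
  →6  S(S(add(S(add(Z, add(Z, Z))), mul(SZ, add(SSSZ, add(Z, Z))))))
  →7  S(S(S(add(add(Z, add(Z, Z)), mul(SZ, add(SSSZ, add(Z, Z)))))))
  →8  S(S(S(add(add(Z, Z), mul(SZ, add(SSSZ, add(Z, Z)))))))
  →9  S(S(S(add(Z, mul(SZ, add(SSSZ, add(Z, Z)))))))
  →10  S(S(S(mul(SZ, add(SSSZ, add(Z, Z))))))
  →11  S(S(S(add(add(SSSZ, add(Z, Z)), mul(Z, add(SSSZ, add(Z, Z)))))))
  →12  S(S(S(add(S(add(SSZ, add(Z, Z))), mul(Z, add(SSSZ, add(Z, Z)))))))
  →13  S(S(S(S(add(add(SSZ, add(Z, Z)), mul(Z, add(SSSZ, add(Z, Z))))))))
  →14  S(S(S(S(add(S(add(SZ, add(Z, Z))), mul(Z, add(SSSZ, add(Z, Z))))))))
  →15  S(S(S(S(S(add(add(SZ, add(Z, Z)), mul(Z, add(SSSZ, add(Z, Z)))))))))
  →16  S(S(S(S(S(add(S(add(Z, add(Z, Z))), mul(Z, add(SSSZ, add(Z, Z)))))))))
  →17  S(S(S(S(S(S(add(add(Z, add(Z, Z)), mul(Z, add(SSSZ, add(Z, Z))))))))))
  →18  S(S(S(S(S(S(add(add(Z, Z), mul(Z, add(SSSZ, add(Z, Z))))))))))
  →19  S(S(S(S(S(S(add(Z, mul(Z, add(SSSZ, add(Z, Z))))))))))
  →20  S(S(S(S(S(S(mul(Z, add(SSSZ, add(Z, Z)))))))))
  →21  S^6(Z)

Answer: normal form = S^6(Z)  (in 21 steps)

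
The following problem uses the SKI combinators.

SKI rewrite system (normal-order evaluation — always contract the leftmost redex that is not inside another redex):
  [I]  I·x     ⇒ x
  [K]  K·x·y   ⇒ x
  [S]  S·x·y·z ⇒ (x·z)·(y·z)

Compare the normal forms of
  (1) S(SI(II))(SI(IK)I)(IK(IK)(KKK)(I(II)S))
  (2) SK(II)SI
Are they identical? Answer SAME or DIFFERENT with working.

Term A:
  start: S(SI(II))(SI(IK)I)(IK(IK)(KKK)(I(II)S))
  step 1: SI(II)(IK(IK)(KKK)(I(II)S))(SI(IK)I(IK(IK)(KKK)(I(II)S)))
  step 2: I(IK(IK)(KKK)(I(II)S))(II(IK(IK)(KKK)(I(II)S)))(SI(IK)I(IK(IK)(KKK)(I(II)S)))
  step 3: IK(IK)(KKK)(I(II)S)(II(IK(IK)(KKK)(I(II)S)))(SI(IK)I(IK(IK)(KKK)(I(II)S)))
  step 4: K(IK)(KKK)(I(II)S)(II(IK(IK)(KKK)(I(II)S)))(SI(IK)I(IK(IK)(KKK)(I(II)S)))
  step 5: IK(I(II)S)(II(IK(IK)(KKK)(I(II)S)))(SI(IK)I(IK(IK)(KKK)(I(II)S)))
  step 6: K(I(II)S)(II(IK(IK)(KKK)(I(II)S)))(SI(IK)I(IK(IK)(KKK)(I(II)S)))
  step 7: I(II)S(SI(IK)I(IK(IK)(KKK)(I(II)S)))
  step 8: IIS(SI(IK)I(IK(IK)(KKK)(I(II)S)))
  step 9: IS(SI(IK)I(IK(IK)(KKK)(I(II)S)))
  step 10: S(SI(IK)I(IK(IK)(KKK)(I(II)S)))
  step 11: S(II(IKI)(IK(IK)(KKK)(I(II)S)))
  step 12: S(I(IKI)(IK(IK)(KKK)(I(II)S)))
  step 13: S(IKI(IK(IK)(KKK)(I(II)S)))
  step 14: S(KI(IK(IK)(KKK)(I(II)S)))
  step 15: SI

Term B:
  start: SK(II)SI
  step 1: KS(IIS)I
  step 2: SI

Answer: SAME — A ⇓ SI, B ⇓ SI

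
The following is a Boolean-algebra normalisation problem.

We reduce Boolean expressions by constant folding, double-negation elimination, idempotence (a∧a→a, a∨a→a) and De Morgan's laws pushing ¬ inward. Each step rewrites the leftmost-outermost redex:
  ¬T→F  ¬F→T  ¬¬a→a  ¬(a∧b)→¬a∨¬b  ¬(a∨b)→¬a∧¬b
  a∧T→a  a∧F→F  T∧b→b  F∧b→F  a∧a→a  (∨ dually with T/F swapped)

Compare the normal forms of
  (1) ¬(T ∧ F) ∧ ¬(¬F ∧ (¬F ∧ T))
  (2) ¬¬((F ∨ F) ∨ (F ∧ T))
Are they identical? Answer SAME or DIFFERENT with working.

Term A:
  start: ¬(T ∧ F) ∧ ¬(¬F ∧ (¬F ∧ T))
  [1] (¬T ∨ ¬F) ∧ ¬(¬F ∧ (¬F ∧ T))
  [2] (F ∨ ¬F) ∧ ¬(¬F ∧ (¬F ∧ T))
  [3] ¬F ∧ ¬(¬F ∧ (¬F ∧ T))
  [4] T ∧ ¬(¬F ∧ (¬F ∧ T))
  [5] ¬(¬F ∧ (¬F ∧ T))
  [6] ¬¬F ∨ ¬(¬F ∧ T)
  [7] F ∨ ¬(¬F ∧ T)
  [8] ¬(¬F ∧ T)
  [9] ¬¬F ∨ ¬T
  [10] F ∨ ¬T
  [11] ¬T
  [12] F

Term B:
  start: ¬¬((F ∨ F) ∨ (F ∧ T))
  [1] (F ∨ F) ∨ (F ∧ T)
  [2] F ∨ (F ∧ T)
  [3] F ∧ T
  [4] F

Answer: SAME — A ⇓ F, B ⇓ F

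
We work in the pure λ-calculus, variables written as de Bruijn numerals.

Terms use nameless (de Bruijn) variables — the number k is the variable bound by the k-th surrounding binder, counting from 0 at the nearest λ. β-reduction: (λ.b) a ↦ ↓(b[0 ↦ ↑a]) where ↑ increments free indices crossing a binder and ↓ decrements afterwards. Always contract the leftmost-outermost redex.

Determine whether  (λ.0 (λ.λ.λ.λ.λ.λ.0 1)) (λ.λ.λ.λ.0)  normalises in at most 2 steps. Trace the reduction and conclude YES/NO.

Answer: YES — reaches normal form λ.λ.λ.0 in 2 ≤ 2 steps

Working:
  start: (λ.0 (λ.λ.λ.λ.λ.λ.0 1)) (λ.λ.λ.λ.0)
  →1  (λ.λ.λ.λ.0) (λ.λ.λ.λ.λ.λ.0 1)
  →2  λ.λ.λ.0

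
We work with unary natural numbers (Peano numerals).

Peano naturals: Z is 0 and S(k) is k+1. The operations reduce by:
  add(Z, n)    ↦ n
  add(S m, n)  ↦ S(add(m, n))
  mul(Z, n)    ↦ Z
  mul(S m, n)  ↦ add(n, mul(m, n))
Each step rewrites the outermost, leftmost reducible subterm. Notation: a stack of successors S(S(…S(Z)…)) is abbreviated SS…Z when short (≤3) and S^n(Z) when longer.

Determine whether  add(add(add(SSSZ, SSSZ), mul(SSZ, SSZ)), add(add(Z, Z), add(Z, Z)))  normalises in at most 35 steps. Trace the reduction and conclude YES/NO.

  start: add(add(add(SSSZ, SSSZ), mul(SSZ, SSZ)), add(add(Z, Z), add(Z, Z)))
  →1  add(add(S(add(SSZ, SSSZ)), mul(SSZ, SSZ)), add(add(Z, Z), add(Z, Z)))
  →2  add(S(add(add(SSZ, SSSZ), mul(SSZ, SSZ))), add(add(Z, Z), add(Z, Z)))
  →3  S(add(add(add(SSZ, SSSZ), mul(SSZ, SSZ)), add(add(Z, Z), add(Z, Z))))
  →4  S(add(add(S(add(SZ, SSSZ)), mul(SSZ, SSZ)), add(add(Z, Z), add(Z, Z))))
  →5  S(add(S(add(add(SZ, SSSZ), mul(SSZ, SSZ))), add(add(Z, Z), add(Z, Z))))
  →6  S(S(add(add(add(SZ, SSSZ), mul(SSZ, SSZ)), add(add(Z, Z), add(Z, Z)))))
  →7  S(S(add(add(S(add(Z, SSSZ)), mul(SSZ, SSZ)), add(add(Z, Z), add(Z, Z)))))
  →8  S(S(add(S(add(add(Z, SSSZ), mul(SSZ, SSZ))), add(add(Z, Z), add(Z, Z)))))
  →9  S(S(S(add(add(add(Z, SSSZ), mul(SSZ, SSZ)), add(add(Z, Z), add(Z, Z))))))
  →10  S(S(S(add(add(SSSZ, mul(SSZ, SSZ)), add(add(Z, Z), add(Z, Z))))))
  →11  S(S(S(add(S(add(SSZ, mul(SSZ, SSZ))), add(add(Z, Z), add(Z, Z))))))
  →12  S(S(S(S(add(add(SSZ, mul(SSZ, SSZ)), add(add(Z, Z), add(Z, Z)))))))
  →13  S(S(S(S(add(S(add(SZ, mul(SSZ, SSZ))), add(add(Z, Z), add(Z, Z)))))))
  →14  S(S(S(S(S(add(add(SZ, mul(SSZ, SSZ)), add(add(Z, Z), add(Z, Z))))))))
  →15  S(S(S(S(S(add(S(add(Z, mul(SSZ, SSZ))), add(add(Z, Z), add(Z, Z))))))))
  →16  S(S(S(S(S(S(add(add(Z, mul(SSZ, SSZ)), add(add(Z, Z), add(Z, Z)))))))))
  →17  S(S(S(S(S(S(add(mul(SSZ, SSZ), add(add(Z, Z), add(Z, Z)))))))))
  →18  S(S(S(S(S(S(add(add(SSZ, mul(SZ, SSZ)), add(add(Z, Z), add(Z, Z)))))))))
  →19  S(S(S(S(S(S(add(S(add(SZ, mul(SZ, SSZ))), add(add(Z, Z), add(Z, Z)))))))))
  →20  S(S(S(S(S(S(S(add(add(SZ, mul(SZ, SSZ)), add(add(Z, Z), add(Z, Z))))))))))
  →21  S(S(S(S(S(S(S(add(S(add(Z, mul(SZ, SSZ))), add(add(Z, Z), add(Z, Z))))))))))
  →22  S(S(S(S(S(S(S(S(add(add(Z, mul(SZ, SSZ)), add(add(Z, Z), add(Z, Z)))))))))))
  →23  S(S(S(S(S(S(S(S(add(mul(SZ, SSZ), add(add(Z, Z), add(Z, Z)))))))))))
  →24  S(S(S(S(S(S(S(S(add(add(SSZ, mul(Z, SSZ)), add(add(Z, Z), add(Z, Z)))))))))))
  →25  S(S(S(S(S(S(S(S(add(S(add(SZ, mul(Z, SSZ))), add(add(Z, Z), add(Z, Z)))))))))))
  →26  S(S(S(S(S(S(S(S(S(add(add(SZ, mul(Z, SSZ)), add(add(Z, Z), add(Z, Z))))))))))))
  →27  S(S(S(S(S(S(S(S(S(add(S(add(Z, mul(Z, SSZ))), add(add(Z, Z), add(Z, Z))))))))))))
  →28  S(S(S(S(S(S(S(S(S(S(add(add(Z, mul(Z, SSZ)), add(add(Z, Z), add(Z, Z)))))))))))))
  →29  S(S(S(S(S(S(S(S(S(S(add(mul(Z, SSZ), add(add(Z, Z), add(Z, Z)))))))))))))
  →30  S(S(S(S(S(S(S(S(S(S(add(Z, add(add(Z, Z), add(Z, Z)))))))))))))
  →31  S(S(S(S(S(S(S(S(S(S(add(add(Z, Z), add(Z, Z))))))))))))
  →32  S(S(S(S(S(S(S(S(S(S(add(Z, add(Z, Z))))))))))))
  →33  S(S(S(S(S(S(S(S(S(S(add(Z, Z)))))))))))
  →34  S^10(Z)

Answer: YES — reaches normal form S^10(Z) in 34 ≤ 35 steps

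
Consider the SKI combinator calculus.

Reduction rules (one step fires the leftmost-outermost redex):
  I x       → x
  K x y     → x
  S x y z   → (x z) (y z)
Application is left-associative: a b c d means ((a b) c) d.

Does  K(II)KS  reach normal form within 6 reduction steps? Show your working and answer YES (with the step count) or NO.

  start: K(II)KS
  →1  IIS
  →2  IS
  →3  S

Answer: YES — reaches normal form S in 3 ≤ 6 steps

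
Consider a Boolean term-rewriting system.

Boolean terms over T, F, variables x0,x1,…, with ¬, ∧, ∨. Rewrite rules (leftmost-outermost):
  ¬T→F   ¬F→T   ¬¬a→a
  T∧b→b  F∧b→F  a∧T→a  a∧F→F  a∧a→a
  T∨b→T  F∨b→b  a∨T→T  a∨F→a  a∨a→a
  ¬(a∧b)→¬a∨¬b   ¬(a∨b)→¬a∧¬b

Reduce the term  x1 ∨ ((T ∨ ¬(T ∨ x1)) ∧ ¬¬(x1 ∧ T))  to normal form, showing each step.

Answer: normal form = x1  (in 5 steps)

Working:
  start: x1 ∨ ((T ∨ ¬(T ∨ x1)) ∧ ¬¬(x1 ∧ T))
  [1] x1 ∨ (T ∧ ¬¬(x1 ∧ T))
  [2] x1 ∨ ¬¬(x1 ∧ T)
  [3] x1 ∨ (x1 ∧ T)
  [4] x1 ∨ x1
  [5] x1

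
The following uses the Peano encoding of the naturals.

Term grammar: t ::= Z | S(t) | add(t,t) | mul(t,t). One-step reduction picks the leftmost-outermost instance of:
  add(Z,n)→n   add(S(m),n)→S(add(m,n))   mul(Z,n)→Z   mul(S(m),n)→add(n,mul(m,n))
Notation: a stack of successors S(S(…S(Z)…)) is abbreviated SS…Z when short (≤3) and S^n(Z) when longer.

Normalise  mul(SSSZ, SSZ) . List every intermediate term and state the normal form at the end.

Answer: normal form = S^6(Z)  (in 13 steps)

Reduction:
  start: mul(SSSZ, SSZ)
  [1] add(SSZ, mul(SSZ, SSZ))
  [2] S(add(SZ, mul(SSZ, SSZ)))
  [3] S(S(add(Z, mul(SSZ, SSZ))))
  [4] S(S(mul(SSZ, SSZ)))
  [5] S(S(add(SSZ, mul(SZ, SSZ))))
  [6] S(S(S(add(SZ, mul(SZ, SSZ)))))
  [7] S(S(S(S(add(Z, mul(SZ, SSZ))))))
  [8] S(S(S(S(mul(SZ, SSZ)))))
  [9] S(S(S(S(add(SSZ, mul(Z, SSZ))))))
  [10] S(S(S(S(S(add(SZ, mul(Z, SSZ)))))))
  [11] S(S(S(S(S(S(add(Z, mul(Z, SSZ))))))))
  [12] S(S(S(S(S(S(mul(Z, SSZ)))))))
  [13] S^6(Z)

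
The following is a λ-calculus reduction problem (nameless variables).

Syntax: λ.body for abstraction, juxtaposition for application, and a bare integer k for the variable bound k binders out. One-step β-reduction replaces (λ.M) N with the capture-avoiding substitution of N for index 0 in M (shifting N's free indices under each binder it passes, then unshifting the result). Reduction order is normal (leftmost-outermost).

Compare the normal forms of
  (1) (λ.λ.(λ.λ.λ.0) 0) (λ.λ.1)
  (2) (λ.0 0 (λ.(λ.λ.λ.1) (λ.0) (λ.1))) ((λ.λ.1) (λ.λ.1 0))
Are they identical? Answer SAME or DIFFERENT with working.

Answer: DIFFERENT — A ⇓ λ.λ.λ.0, B ⇓ λ.λ.λ.2

Working:
Term A:
  start: (λ.λ.(λ.λ.λ.0) 0) (λ.λ.1)
  →1  λ.(λ.λ.λ.0) 0
  →2  λ.λ.λ.0

Term B:
  start: (λ.0 0 (λ.(λ.λ.λ.1) (λ.0) (λ.1))) ((λ.λ.1) (λ.λ.1 0))
  →1  (λ.λ.1) (λ.λ.1 0) ((λ.λ.1) (λ.λ.1 0)) (λ.(λ.λ.λ.1) (λ.0) (λ.1))
  →2  (λ.λ.λ.1 0) ((λ.λ.1) (λ.λ.1 0)) (λ.(λ.λ.λ.1) (λ.0) (λ.1))
  →3  (λ.λ.1 0) (λ.(λ.λ.λ.1) (λ.0) (λ.1))
  →4  λ.(λ.(λ.λ.λ.1) (λ.0) (λ.1)) 0
  →5  λ.(λ.λ.λ.1) (λ.0) (λ.1)
  →6  λ.(λ.λ.1) (λ.1)
  →7  λ.λ.λ.2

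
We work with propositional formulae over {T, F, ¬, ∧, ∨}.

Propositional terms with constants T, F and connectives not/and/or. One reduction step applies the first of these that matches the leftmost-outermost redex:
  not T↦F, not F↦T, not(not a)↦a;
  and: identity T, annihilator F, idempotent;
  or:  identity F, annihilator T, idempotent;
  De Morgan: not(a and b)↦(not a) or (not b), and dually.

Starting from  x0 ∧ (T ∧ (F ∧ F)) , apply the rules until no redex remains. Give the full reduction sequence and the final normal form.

  start: x0 ∧ (T ∧ (F ∧ F))
  [1] x0 ∧ (F ∧ F)
  [2] x0 ∧ F
  [3] F

Answer: normal form = F  (in 3 steps)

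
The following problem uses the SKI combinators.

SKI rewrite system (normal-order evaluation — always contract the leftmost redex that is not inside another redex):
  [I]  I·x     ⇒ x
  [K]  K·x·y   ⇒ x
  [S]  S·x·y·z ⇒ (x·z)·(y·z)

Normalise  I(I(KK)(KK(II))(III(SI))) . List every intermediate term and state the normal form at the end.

Answer: normal form = K(SI)  (in 6 steps)

Derivation:
  start: I(I(KK)(KK(II))(III(SI)))
  →1  I(KK)(KK(II))(III(SI))
  →2  KK(KK(II))(III(SI))
  →3  K(III(SI))
  →4  K(II(SI))
  →5  K(I(SI))
  →6  K(SI)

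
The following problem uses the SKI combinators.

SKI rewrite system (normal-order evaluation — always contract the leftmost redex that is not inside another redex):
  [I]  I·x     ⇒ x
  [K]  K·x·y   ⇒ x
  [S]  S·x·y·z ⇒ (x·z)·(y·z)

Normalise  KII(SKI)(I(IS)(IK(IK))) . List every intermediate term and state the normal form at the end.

  start: KII(SKI)(I(IS)(IK(IK)))
  [1] I(SKI)(I(IS)(IK(IK)))
  [2] SKI(I(IS)(IK(IK)))
  [3] K(I(IS)(IK(IK)))(I(I(IS)(IK(IK))))
  [4] I(IS)(IK(IK))
  [5] IS(IK(IK))
  [6] S(IK(IK))
  [7] S(K(IK))
  [8] S(KK)

Answer: normal form = S(KK)  (in 8 steps)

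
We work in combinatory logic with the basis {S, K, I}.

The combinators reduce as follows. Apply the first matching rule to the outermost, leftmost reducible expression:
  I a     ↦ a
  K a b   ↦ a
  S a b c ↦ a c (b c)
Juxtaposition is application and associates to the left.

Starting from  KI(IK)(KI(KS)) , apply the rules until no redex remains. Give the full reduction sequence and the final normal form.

  start: KI(IK)(KI(KS))
  step 1: I(KI(KS))
  step 2: KI(KS)
  step 3: I

Answer: normal form = I  (in 3 steps)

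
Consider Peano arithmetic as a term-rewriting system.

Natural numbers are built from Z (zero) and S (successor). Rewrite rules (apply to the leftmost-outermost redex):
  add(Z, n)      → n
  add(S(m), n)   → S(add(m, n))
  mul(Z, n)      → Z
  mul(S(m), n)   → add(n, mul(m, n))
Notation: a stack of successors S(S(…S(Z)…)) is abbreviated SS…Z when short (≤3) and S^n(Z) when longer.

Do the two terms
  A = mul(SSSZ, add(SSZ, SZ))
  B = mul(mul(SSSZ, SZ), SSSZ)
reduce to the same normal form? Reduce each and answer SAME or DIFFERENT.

Term A:
  start: mul(SSSZ, add(SSZ, SZ))
  step 1: add(add(SSZ, SZ), mul(SSZ, add(SSZ, SZ)))
  step 2: add(S(add(SZ, SZ)), mul(SSZ, add(SSZ, SZ)))
  step 3: S(add(add(SZ, SZ), mul(SSZ, add(SSZ, SZ))))
  step 4: S(add(S(add(Z, SZ)), mul(SSZ, add(SSZ, SZ))))
  step 5: S(S(add(add(Z, SZ), mul(SSZ, add(SSZ, SZ)))))
  step 6: S(S(add(SZ, mul(SSZ, add(SSZ, SZ)))))
  step 7: S(S(S(add(Z, mul(SSZ, add(SSZ, SZ))))))
  step 8: S(S(S(mul(SSZ, add(SSZ, SZ)))))
  step 9: S(S(S(add(add(SSZ, SZ), mul(SZ, add(SSZ, SZ))))))
  step 10: S(S(S(add(S(add(SZ, SZ)), mul(SZ, add(SSZ, SZ))))))
  step 11: S(S(S(S(add(add(SZ, SZ), mul(SZ, add(SSZ, SZ)))))))
  step 12: S(S(S(S(add(S(add(Z, SZ)), mul(SZ, add(SSZ, SZ)))))))
  step 13: S(S(S(S(S(add(add(Z, SZ), mul(SZ, add(SSZ, SZ))))))))
  step 14: S(S(S(S(S(add(SZ, mul(SZ, add(SSZ, SZ))))))))
  step 15: S(S(S(S(S(S(add(Z, mul(SZ, add(SSZ, SZ)))))))))
  step 16: S(S(S(S(S(S(mul(SZ, add(SSZ, SZ))))))))
  step 17: S(S(S(S(S(S(add(add(SSZ, SZ), mul(Z, add(SSZ, SZ)))))))))
  step 18: S(S(S(S(S(S(add(S(add(SZ, SZ)), mul(Z, add(SSZ, SZ)))))))))
  step 19: S(S(S(S(S(S(S(add(add(SZ, SZ), mul(Z, add(SSZ, SZ))))))))))
  step 20: S(S(S(S(S(S(S(add(S(add(Z, SZ)), mul(Z, add(SSZ, SZ))))))))))
  step 21: S(S(S(S(S(S(S(S(add(add(Z, SZ), mul(Z, add(SSZ, SZ)))))))))))
  step 22: S(S(S(S(S(S(S(S(add(SZ, mul(Z, add(SSZ, SZ)))))))))))
  step 23: S(S(S(S(S(S(S(S(S(add(Z, mul(Z, add(SSZ, SZ))))))))))))
  step 24: S(S(S(S(S(S(S(S(S(mul(Z, add(SSZ, SZ)))))))))))
  step 25: S^9(Z)

Term B:
  start: mul(mul(SSSZ, SZ), SSSZ)
  step 1: mul(add(SZ, mul(SSZ, SZ)), SSSZ)
  step 2: mul(S(add(Z, mul(SSZ, SZ))), SSSZ)
  step 3: add(SSSZ, mul(add(Z, mul(SSZ, SZ)), SSSZ))
  step 4: S(add(SSZ, mul(add(Z, mul(SSZ, SZ)), SSSZ)))
  step 5: S(S(add(SZ, mul(add(Z, mul(SSZ, SZ)), SSSZ))))
  step 6: S(S(S(add(Z, mul(add(Z, mul(SSZ, SZ)), SSSZ)))))
  step 7: S(S(S(mul(add(Z, mul(SSZ, SZ)), SSSZ))))
  step 8: S(S(S(mul(mul(SSZ, SZ), SSSZ))))
  step 9: S(S(S(mul(add(SZ, mul(SZ, SZ)), SSSZ))))
  step 10: S(S(S(mul(S(add(Z, mul(SZ, SZ))), SSSZ))))
  step 11: S(S(S(add(SSSZ, mul(add(Z, mul(SZ, SZ)), SSSZ)))))
  step 12: S(S(S(S(add(SSZ, mul(add(Z, mul(SZ, SZ)), SSSZ))))))
  step 13: S(S(S(S(S(add(SZ, mul(add(Z, mul(SZ, SZ)), SSSZ)))))))
  step 14: S(S(S(S(S(S(add(Z, mul(add(Z, mul(SZ, SZ)), SSSZ))))))))
  step 15: S(S(S(S(S(S(mul(add(Z, mul(SZ, SZ)), SSSZ)))))))
  step 16: S(S(S(S(S(S(mul(mul(SZ, SZ), SSSZ)))))))
  step 17: S(S(S(S(S(S(mul(add(SZ, mul(Z, SZ)), SSSZ)))))))
  step 18: S(S(S(S(S(S(mul(S(add(Z, mul(Z, SZ))), SSSZ)))))))
  step 19: S(S(S(S(S(S(add(SSSZ, mul(add(Z, mul(Z, SZ)), SSSZ))))))))
  step 20: S(S(S(S(S(S(S(add(SSZ, mul(add(Z, mul(Z, SZ)), SSSZ)))))))))
  step 21: S(S(S(S(S(S(S(S(add(SZ, mul(add(Z, mul(Z, SZ)), SSSZ))))))))))
  step 22: S(S(S(S(S(S(S(S(S(add(Z, mul(add(Z, mul(Z, SZ)), SSSZ)))))))))))
  step 23: S(S(S(S(S(S(S(S(S(mul(add(Z, mul(Z, SZ)), SSSZ))))))))))
  step 24: S(S(S(S(S(S(S(S(S(mul(mul(Z, SZ), SSSZ))))))))))
  step 25: S(S(S(S(S(S(S(S(S(mul(Z, SSSZ))))))))))
  step 26: S^9(Z)

Answer: SAME — A ⇓ S^9(Z), B ⇓ S^9(Z)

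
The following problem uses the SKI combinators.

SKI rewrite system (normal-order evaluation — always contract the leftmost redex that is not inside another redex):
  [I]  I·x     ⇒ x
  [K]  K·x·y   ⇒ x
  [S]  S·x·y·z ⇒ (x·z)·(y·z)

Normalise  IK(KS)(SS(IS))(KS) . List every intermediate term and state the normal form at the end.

Answer: normal form = S  (in 3 steps)

Derivation:
  start: IK(KS)(SS(IS))(KS)
  [1] K(KS)(SS(IS))(KS)
  [2] KS(KS)
  [3] S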